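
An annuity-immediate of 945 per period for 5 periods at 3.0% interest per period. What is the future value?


FV = PMT * ((1+i)^n - 1) / i
= 945 * ((1.03)^5 - 1) / 0.03
= 945 * (1.159274 - 1) / 0.03
= 5017.1333


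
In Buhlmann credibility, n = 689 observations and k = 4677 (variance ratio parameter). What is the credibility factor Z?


Z = n / (n + k)
= 689 / (689 + 4677)
= 689 / 5366
= 0.1284


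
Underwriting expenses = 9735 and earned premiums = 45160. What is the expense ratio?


Expense ratio = expenses / premiums
= 9735 / 45160
= 0.2156


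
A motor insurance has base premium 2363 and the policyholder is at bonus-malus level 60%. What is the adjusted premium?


adjusted = base * BM_level / 100
= 2363 * 60 / 100
= 2363 * 0.6
= 1417.8


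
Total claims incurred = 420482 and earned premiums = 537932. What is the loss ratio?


Loss ratio = claims / premiums
= 420482 / 537932
= 0.7817


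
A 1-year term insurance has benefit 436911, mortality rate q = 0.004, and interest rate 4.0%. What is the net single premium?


NSP = benefit * q * v
v = 1/(1+i) = 0.961538
NSP = 436911 * 0.004 * 0.961538
= 1680.4269


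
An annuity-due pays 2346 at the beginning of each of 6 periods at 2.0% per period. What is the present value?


PV_due = PMT * (1-(1+i)^(-n))/i * (1+i)
PV_immediate = 13140.9569
PV_due = 13140.9569 * 1.02
= 13403.776


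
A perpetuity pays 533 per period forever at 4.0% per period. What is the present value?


PV = PMT / i
= 533 / 0.04
= 13325.0


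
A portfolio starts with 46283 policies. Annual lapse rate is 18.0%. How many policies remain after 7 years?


remaining = initial * (1 - lapse)^years
= 46283 * (1 - 0.18)^7
= 46283 * 0.249285
= 11537.6794


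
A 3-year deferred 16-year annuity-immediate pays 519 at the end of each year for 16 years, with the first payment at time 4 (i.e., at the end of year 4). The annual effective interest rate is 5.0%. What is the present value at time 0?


PV at time 3 of the 16-year annuity-immediate:
a_n = 519 * (1-(1+0.05)^(-16))/0.05 = 5624.8024
Discount back 3 years to time 0:
PV = 5624.8024 * (1+0.05)^(-3)
= 5624.8024 * 0.863838
= 4858.9158


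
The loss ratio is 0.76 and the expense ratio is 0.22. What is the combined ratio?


Combined ratio = loss ratio + expense ratio
= 0.76 + 0.22
= 0.98


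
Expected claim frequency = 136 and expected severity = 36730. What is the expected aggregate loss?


E[S] = E[N] * E[X]
= 136 * 36730
= 4.9953e+06


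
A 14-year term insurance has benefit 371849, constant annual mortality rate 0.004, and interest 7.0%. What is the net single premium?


NSP = benefit * sum_{k=0}^{n-1} k_p_x * q * v^(k+1)
With constant q=0.004, v=0.934579
Sum = 0.034235
NSP = 371849 * 0.034235
= 12730.1962


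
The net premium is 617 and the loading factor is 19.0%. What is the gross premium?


Gross = net * (1 + loading)
= 617 * (1 + 0.19)
= 617 * 1.19
= 734.23


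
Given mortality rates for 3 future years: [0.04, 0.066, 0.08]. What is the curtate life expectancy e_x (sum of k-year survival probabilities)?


e_x = sum_{k=1}^{n} k_p_x
k_p_x values:
  1_p_x = 0.96
  2_p_x = 0.89664
  3_p_x = 0.824909
e_x = 2.6815


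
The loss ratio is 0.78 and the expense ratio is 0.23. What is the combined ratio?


Combined ratio = loss ratio + expense ratio
= 0.78 + 0.23
= 1.01


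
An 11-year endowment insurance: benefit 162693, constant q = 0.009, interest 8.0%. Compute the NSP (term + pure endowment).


Term component = 10064.0224
Pure endowment = 11_p_x * v^11 * benefit = 0.905337 * 0.428883 * 162693 = 63171.0007
NSP = 73235.0231


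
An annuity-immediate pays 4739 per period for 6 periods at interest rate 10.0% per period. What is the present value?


PV = PMT * (1 - (1+i)^(-n)) / i
= 4739 * (1 - (1+0.1)^(-6)) / 0.1
= 4739 * (1 - 0.564474) / 0.1
= 4739 * 4.355261
= 20639.5805


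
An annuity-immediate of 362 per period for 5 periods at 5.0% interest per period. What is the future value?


FV = PMT * ((1+i)^n - 1) / i
= 362 * ((1.05)^5 - 1) / 0.05
= 362 * (1.276282 - 1) / 0.05
= 2000.2785


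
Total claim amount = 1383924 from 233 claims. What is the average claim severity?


severity = total / number
= 1383924 / 233
= 5939.588


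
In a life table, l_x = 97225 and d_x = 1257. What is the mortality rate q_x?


q_x = d_x / l_x
= 1257 / 97225
= 0.0129


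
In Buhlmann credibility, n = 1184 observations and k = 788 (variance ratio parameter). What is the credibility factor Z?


Z = n / (n + k)
= 1184 / (1184 + 788)
= 1184 / 1972
= 0.6004


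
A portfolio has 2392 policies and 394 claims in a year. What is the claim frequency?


frequency = claims / policies
= 394 / 2392
= 0.1647


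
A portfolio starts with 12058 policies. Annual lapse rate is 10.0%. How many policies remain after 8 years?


remaining = initial * (1 - lapse)^years
= 12058 * (1 - 0.1)^8
= 12058 * 0.430467
= 5190.5736


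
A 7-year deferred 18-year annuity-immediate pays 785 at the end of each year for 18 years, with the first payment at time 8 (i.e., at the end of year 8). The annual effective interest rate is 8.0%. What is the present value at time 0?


PV at time 7 of the 18-year annuity-immediate:
a_n = 785 * (1-(1+0.08)^(-18))/0.08 = 7356.9314
Discount back 7 years to time 0:
PV = 7356.9314 * (1+0.08)^(-7)
= 7356.9314 * 0.58349
= 4292.6988


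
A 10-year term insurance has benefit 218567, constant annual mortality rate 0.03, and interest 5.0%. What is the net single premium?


NSP = benefit * sum_{k=0}^{n-1} k_p_x * q * v^(k+1)
With constant q=0.03, v=0.952381
Sum = 0.205232
NSP = 218567 * 0.205232
= 44856.9607


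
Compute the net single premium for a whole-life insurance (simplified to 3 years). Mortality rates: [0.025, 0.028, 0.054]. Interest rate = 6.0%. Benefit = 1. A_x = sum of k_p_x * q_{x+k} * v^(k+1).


v = 0.943396
Year 0: k_p_x=1.0, q=0.025, term=0.023585
Year 1: k_p_x=0.975, q=0.028, term=0.024297
Year 2: k_p_x=0.9477, q=0.054, term=0.042968
A_x = 0.0908


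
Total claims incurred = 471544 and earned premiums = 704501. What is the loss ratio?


Loss ratio = claims / premiums
= 471544 / 704501
= 0.6693


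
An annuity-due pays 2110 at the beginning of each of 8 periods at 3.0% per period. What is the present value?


PV_due = PMT * (1-(1+i)^(-n))/i * (1+i)
PV_immediate = 14811.5505
PV_due = 14811.5505 * 1.03
= 15255.897


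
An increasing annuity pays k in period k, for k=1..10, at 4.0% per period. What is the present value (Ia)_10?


(Ia)_n = sum_{k=1}^{n} k * v^k, v = 1/(1+i)
v = 0.961538
Sum computed term by term:
(Ia)_10 = 41.9922


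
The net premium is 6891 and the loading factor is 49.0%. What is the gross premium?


Gross = net * (1 + loading)
= 6891 * (1 + 0.49)
= 6891 * 1.49
= 10267.59


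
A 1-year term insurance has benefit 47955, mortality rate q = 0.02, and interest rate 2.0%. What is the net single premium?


NSP = benefit * q * v
v = 1/(1+i) = 0.980392
NSP = 47955 * 0.02 * 0.980392
= 940.2941


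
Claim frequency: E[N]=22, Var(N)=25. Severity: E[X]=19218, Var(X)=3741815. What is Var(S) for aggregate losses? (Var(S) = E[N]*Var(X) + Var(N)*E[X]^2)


Var(S) = E[N]*Var(X) + Var(N)*E[X]^2
= 22*3741815 + 25*19218^2
= 82319930 + 9233288100
= 9.3156e+09


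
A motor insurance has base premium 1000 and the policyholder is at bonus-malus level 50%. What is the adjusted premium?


adjusted = base * BM_level / 100
= 1000 * 50 / 100
= 1000 * 0.5
= 500.0


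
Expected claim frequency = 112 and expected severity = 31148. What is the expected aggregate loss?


E[S] = E[N] * E[X]
= 112 * 31148
= 3.4886e+06


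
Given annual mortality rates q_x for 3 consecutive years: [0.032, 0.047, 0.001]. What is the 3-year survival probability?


p_k = 1 - q_k for each year
Survival = product of (1 - q_k)
= 0.968 * 0.953 * 0.999
= 0.9216


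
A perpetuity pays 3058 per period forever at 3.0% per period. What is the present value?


PV = PMT / i
= 3058 / 0.03
= 101933.3333


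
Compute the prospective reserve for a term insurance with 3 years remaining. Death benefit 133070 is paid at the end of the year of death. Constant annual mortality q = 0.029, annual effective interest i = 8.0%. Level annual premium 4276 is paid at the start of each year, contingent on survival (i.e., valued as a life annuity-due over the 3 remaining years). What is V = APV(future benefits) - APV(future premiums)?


v = 1/(1+i) = 0.925926
APV(future benefits) per unit = sum_{k=0}^{2} k_p_x * q * v^(k+1) = 0.072699
APV(future benefits) = 133070 * 0.072699 = 9674.046
Life annuity-due factor ä_{x:3} = sum_{k=0}^{2} k_p_x * v^k = 2.707408
APV(future premiums) = 4276 * 2.707408 = 11576.8777
V = 9674.046 - 11576.8777
= -1902.8317


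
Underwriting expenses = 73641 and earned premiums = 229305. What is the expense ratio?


Expense ratio = expenses / premiums
= 73641 / 229305
= 0.3211


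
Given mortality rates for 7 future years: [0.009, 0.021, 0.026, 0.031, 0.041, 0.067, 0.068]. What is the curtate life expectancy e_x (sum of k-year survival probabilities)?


e_x = sum_{k=1}^{n} k_p_x
k_p_x values:
  1_p_x = 0.991
  2_p_x = 0.970189
  3_p_x = 0.944964
  4_p_x = 0.91567
  5_p_x = 0.878128
  6_p_x = 0.819293
  7_p_x = 0.763581
e_x = 6.2828


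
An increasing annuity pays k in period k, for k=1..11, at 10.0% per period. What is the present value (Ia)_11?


(Ia)_n = sum_{k=1}^{n} k * v^k, v = 1/(1+i)
v = 0.909091
Sum computed term by term:
(Ia)_11 = 32.8913


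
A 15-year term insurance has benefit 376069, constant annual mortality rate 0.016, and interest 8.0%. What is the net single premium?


NSP = benefit * sum_{k=0}^{n-1} k_p_x * q * v^(k+1)
With constant q=0.016, v=0.925926
Sum = 0.125417
NSP = 376069 * 0.125417
= 47165.5011


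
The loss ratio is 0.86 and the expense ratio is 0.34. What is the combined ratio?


Combined ratio = loss ratio + expense ratio
= 0.86 + 0.34
= 1.2


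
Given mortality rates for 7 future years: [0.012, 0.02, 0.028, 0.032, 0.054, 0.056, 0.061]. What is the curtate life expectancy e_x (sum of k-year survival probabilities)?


e_x = sum_{k=1}^{n} k_p_x
k_p_x values:
  1_p_x = 0.988
  2_p_x = 0.96824
  3_p_x = 0.941129
  4_p_x = 0.911013
  5_p_x = 0.861818
  6_p_x = 0.813557
  7_p_x = 0.76393
e_x = 6.2477


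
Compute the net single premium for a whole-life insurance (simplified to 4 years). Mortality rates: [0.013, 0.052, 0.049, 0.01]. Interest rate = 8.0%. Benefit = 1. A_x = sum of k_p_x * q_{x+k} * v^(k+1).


v = 0.925926
Year 0: k_p_x=1.0, q=0.013, term=0.012037
Year 1: k_p_x=0.987, q=0.052, term=0.044002
Year 2: k_p_x=0.935676, q=0.049, term=0.036396
Year 3: k_p_x=0.889828, q=0.01, term=0.006541
A_x = 0.099


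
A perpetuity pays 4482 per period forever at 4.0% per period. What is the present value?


PV = PMT / i
= 4482 / 0.04
= 112050.0


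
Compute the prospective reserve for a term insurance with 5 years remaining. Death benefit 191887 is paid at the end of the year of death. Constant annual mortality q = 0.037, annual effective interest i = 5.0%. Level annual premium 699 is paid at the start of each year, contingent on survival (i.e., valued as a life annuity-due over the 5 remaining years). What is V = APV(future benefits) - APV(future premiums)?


v = 1/(1+i) = 0.952381
APV(future benefits) per unit = sum_{k=0}^{4} k_p_x * q * v^(k+1) = 0.149314
APV(future benefits) = 191887 * 0.149314 = 28651.3843
Life annuity-due factor ä_{x:5} = sum_{k=0}^{4} k_p_x * v^k = 4.237285
APV(future premiums) = 699 * 4.237285 = 2961.8619
V = 28651.3843 - 2961.8619
= 25689.5224


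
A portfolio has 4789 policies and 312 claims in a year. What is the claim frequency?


frequency = claims / policies
= 312 / 4789
= 0.0651


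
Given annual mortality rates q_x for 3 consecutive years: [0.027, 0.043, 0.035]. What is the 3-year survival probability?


p_k = 1 - q_k for each year
Survival = product of (1 - q_k)
= 0.973 * 0.957 * 0.965
= 0.8986


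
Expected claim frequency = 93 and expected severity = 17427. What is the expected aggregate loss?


E[S] = E[N] * E[X]
= 93 * 17427
= 1.6207e+06


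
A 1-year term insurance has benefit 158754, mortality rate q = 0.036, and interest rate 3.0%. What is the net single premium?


NSP = benefit * q * v
v = 1/(1+i) = 0.970874
NSP = 158754 * 0.036 * 0.970874
= 5548.6835


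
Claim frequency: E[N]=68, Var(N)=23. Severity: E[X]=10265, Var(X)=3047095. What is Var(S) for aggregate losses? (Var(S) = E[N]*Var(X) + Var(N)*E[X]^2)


Var(S) = E[N]*Var(X) + Var(N)*E[X]^2
= 68*3047095 + 23*10265^2
= 207202460 + 2423515175
= 2.6307e+09


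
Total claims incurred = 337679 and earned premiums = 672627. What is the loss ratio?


Loss ratio = claims / premiums
= 337679 / 672627
= 0.502


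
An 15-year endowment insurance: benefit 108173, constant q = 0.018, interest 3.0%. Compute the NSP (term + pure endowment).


Term component = 20737.5517
Pure endowment = 15_p_x * v^15 * benefit = 0.761504 * 0.641862 * 108173 = 52872.8621
NSP = 73610.4138


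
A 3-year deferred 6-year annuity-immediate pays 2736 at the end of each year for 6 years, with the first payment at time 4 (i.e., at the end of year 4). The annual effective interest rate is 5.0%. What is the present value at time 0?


PV at time 3 of the 6-year annuity-immediate:
a_n = 2736 * (1-(1+0.05)^(-6))/0.05 = 13887.0935
Discount back 3 years to time 0:
PV = 13887.0935 * (1+0.05)^(-3)
= 13887.0935 * 0.863838
= 11996.1935


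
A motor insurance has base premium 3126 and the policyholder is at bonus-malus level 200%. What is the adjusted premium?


adjusted = base * BM_level / 100
= 3126 * 200 / 100
= 3126 * 2.0
= 6252.0


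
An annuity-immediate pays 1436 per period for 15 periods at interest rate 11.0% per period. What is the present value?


PV = PMT * (1 - (1+i)^(-n)) / i
= 1436 * (1 - (1+0.11)^(-15)) / 0.11
= 1436 * (1 - 0.209004) / 0.11
= 1436 * 7.19087
= 10326.0887


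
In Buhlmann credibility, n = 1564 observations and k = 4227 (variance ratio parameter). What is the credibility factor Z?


Z = n / (n + k)
= 1564 / (1564 + 4227)
= 1564 / 5791
= 0.2701


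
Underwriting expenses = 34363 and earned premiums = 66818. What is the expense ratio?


Expense ratio = expenses / premiums
= 34363 / 66818
= 0.5143


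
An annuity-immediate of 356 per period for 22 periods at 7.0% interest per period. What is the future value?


FV = PMT * ((1+i)^n - 1) / i
= 356 * ((1.07)^22 - 1) / 0.07
= 356 * (4.430402 - 1) / 0.07
= 17446.0431


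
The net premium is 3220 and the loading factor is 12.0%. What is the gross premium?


Gross = net * (1 + loading)
= 3220 * (1 + 0.12)
= 3220 * 1.12
= 3606.4


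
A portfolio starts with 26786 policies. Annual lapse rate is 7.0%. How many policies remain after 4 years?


remaining = initial * (1 - lapse)^years
= 26786 * (1 - 0.07)^4
= 26786 * 0.748052
= 20037.3211


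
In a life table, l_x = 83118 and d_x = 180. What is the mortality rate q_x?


q_x = d_x / l_x
= 180 / 83118
= 0.0022


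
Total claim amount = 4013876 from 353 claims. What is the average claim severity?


severity = total / number
= 4013876 / 353
= 11370.7535


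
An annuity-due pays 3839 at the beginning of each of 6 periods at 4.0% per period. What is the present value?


PV_due = PMT * (1-(1+i)^(-n))/i * (1+i)
PV_immediate = 20124.5634
PV_due = 20124.5634 * 1.04
= 20929.5459


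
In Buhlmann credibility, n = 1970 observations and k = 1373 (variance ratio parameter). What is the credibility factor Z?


Z = n / (n + k)
= 1970 / (1970 + 1373)
= 1970 / 3343
= 0.5893


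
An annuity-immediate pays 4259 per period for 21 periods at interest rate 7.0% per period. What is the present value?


PV = PMT * (1 - (1+i)^(-n)) / i
= 4259 * (1 - (1+0.07)^(-21)) / 0.07
= 4259 * (1 - 0.241513) / 0.07
= 4259 * 10.835527
= 46148.5109


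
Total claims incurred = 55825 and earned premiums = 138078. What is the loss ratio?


Loss ratio = claims / premiums
= 55825 / 138078
= 0.4043


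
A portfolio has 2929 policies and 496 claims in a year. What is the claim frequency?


frequency = claims / policies
= 496 / 2929
= 0.1693


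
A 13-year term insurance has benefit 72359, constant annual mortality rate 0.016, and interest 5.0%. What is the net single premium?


NSP = benefit * sum_{k=0}^{n-1} k_p_x * q * v^(k+1)
With constant q=0.016, v=0.952381
Sum = 0.13818
NSP = 72359 * 0.13818
= 9998.5777


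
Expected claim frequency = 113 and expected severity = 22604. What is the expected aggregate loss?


E[S] = E[N] * E[X]
= 113 * 22604
= 2.5543e+06


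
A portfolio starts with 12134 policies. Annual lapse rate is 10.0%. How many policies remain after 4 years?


remaining = initial * (1 - lapse)^years
= 12134 * (1 - 0.1)^4
= 12134 * 0.6561
= 7961.1174


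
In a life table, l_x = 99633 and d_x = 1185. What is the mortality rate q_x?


q_x = d_x / l_x
= 1185 / 99633
= 0.0119


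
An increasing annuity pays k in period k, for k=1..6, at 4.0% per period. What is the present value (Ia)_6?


(Ia)_n = sum_{k=1}^{n} k * v^k, v = 1/(1+i)
v = 0.961538
Sum computed term by term:
(Ia)_6 = 17.7484


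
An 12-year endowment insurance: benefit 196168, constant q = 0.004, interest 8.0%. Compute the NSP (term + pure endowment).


Term component = 5805.9553
Pure endowment = 12_p_x * v^12 * benefit = 0.953042 * 0.397114 * 196168 = 74242.9397
NSP = 80048.8949


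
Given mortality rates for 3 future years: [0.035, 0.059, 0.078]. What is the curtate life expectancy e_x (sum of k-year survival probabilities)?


e_x = sum_{k=1}^{n} k_p_x
k_p_x values:
  1_p_x = 0.965
  2_p_x = 0.908065
  3_p_x = 0.837236
e_x = 2.7103


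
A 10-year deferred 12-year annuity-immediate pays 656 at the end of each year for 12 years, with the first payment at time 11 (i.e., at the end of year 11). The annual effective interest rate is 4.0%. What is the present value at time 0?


PV at time 10 of the 12-year annuity-immediate:
a_n = 656 * (1-(1+0.04)^(-12))/0.04 = 6156.6084
Discount back 10 years to time 0:
PV = 6156.6084 * (1+0.04)^(-10)
= 6156.6084 * 0.675564
= 4159.184


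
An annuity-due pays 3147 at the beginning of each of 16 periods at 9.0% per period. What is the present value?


PV_due = PMT * (1-(1+i)^(-n))/i * (1+i)
PV_immediate = 26159.6206
PV_due = 26159.6206 * 1.09
= 28513.9865


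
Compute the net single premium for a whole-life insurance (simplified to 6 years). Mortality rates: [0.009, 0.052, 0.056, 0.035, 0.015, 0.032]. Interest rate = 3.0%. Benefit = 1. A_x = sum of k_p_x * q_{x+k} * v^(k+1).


v = 0.970874
Year 0: k_p_x=1.0, q=0.009, term=0.008738
Year 1: k_p_x=0.991, q=0.052, term=0.048574
Year 2: k_p_x=0.939468, q=0.056, term=0.048146
Year 3: k_p_x=0.886858, q=0.035, term=0.027579
Year 4: k_p_x=0.855818, q=0.015, term=0.011074
Year 5: k_p_x=0.842981, q=0.032, term=0.022591
A_x = 0.1667


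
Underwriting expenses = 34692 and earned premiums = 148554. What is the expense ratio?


Expense ratio = expenses / premiums
= 34692 / 148554
= 0.2335


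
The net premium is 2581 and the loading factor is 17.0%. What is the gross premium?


Gross = net * (1 + loading)
= 2581 * (1 + 0.17)
= 2581 * 1.17
= 3019.77


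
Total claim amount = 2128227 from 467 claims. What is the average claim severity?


severity = total / number
= 2128227 / 467
= 4557.2313


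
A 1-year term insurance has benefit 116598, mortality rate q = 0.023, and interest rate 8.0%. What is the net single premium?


NSP = benefit * q * v
v = 1/(1+i) = 0.925926
NSP = 116598 * 0.023 * 0.925926
= 2483.1056


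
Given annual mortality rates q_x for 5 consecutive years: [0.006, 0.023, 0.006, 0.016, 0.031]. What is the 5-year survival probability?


p_k = 1 - q_k for each year
Survival = product of (1 - q_k)
= 0.994 * 0.977 * 0.994 * 0.984 * 0.969
= 0.9204


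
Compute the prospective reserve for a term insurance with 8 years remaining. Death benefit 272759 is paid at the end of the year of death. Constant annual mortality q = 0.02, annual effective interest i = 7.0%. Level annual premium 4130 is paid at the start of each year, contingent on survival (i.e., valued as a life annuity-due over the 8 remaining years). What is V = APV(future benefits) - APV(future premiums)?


v = 1/(1+i) = 0.934579
APV(future benefits) per unit = sum_{k=0}^{7} k_p_x * q * v^(k+1) = 0.112188
APV(future benefits) = 272759 * 0.112188 = 30600.4185
Life annuity-due factor ä_{x:8} = sum_{k=0}^{7} k_p_x * v^k = 6.002084
APV(future premiums) = 4130 * 6.002084 = 24788.6063
V = 30600.4185 - 24788.6063
= 5811.8122


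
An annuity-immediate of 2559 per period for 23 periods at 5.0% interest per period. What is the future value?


FV = PMT * ((1+i)^n - 1) / i
= 2559 * ((1.05)^23 - 1) / 0.05
= 2559 * (3.071524 - 1) / 0.05
= 106020.5858


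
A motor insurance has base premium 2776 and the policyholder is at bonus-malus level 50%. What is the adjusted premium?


adjusted = base * BM_level / 100
= 2776 * 50 / 100
= 2776 * 0.5
= 1388.0


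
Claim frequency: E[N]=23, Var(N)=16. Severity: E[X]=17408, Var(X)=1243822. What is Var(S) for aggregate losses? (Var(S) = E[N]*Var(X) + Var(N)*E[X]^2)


Var(S) = E[N]*Var(X) + Var(N)*E[X]^2
= 23*1243822 + 16*17408^2
= 28607906 + 4848615424
= 4.8772e+09


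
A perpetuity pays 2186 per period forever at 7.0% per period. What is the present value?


PV = PMT / i
= 2186 / 0.07
= 31228.5714


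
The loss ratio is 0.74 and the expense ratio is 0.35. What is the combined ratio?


Combined ratio = loss ratio + expense ratio
= 0.74 + 0.35
= 1.09


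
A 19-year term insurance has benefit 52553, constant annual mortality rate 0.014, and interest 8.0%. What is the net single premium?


NSP = benefit * sum_{k=0}^{n-1} k_p_x * q * v^(k+1)
With constant q=0.014, v=0.925926
Sum = 0.122536
NSP = 52553 * 0.122536
= 6439.6233


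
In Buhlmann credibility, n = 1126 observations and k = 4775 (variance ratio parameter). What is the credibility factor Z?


Z = n / (n + k)
= 1126 / (1126 + 4775)
= 1126 / 5901
= 0.1908


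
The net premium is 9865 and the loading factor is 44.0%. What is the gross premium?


Gross = net * (1 + loading)
= 9865 * (1 + 0.44)
= 9865 * 1.44
= 14205.6


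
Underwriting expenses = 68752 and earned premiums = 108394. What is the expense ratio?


Expense ratio = expenses / premiums
= 68752 / 108394
= 0.6343


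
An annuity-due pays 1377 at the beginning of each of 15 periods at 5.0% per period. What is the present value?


PV_due = PMT * (1-(1+i)^(-n))/i * (1+i)
PV_immediate = 14292.7891
PV_due = 14292.7891 * 1.05
= 15007.4286


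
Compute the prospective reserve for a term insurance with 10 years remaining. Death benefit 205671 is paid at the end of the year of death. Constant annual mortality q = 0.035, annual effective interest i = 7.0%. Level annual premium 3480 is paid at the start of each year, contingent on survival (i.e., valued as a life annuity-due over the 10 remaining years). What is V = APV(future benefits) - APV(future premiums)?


v = 1/(1+i) = 0.934579
APV(future benefits) per unit = sum_{k=0}^{9} k_p_x * q * v^(k+1) = 0.214671
APV(future benefits) = 205671 * 0.214671 = 44151.5308
Life annuity-due factor ä_{x:10} = sum_{k=0}^{9} k_p_x * v^k = 6.562789
APV(future premiums) = 3480 * 6.562789 = 22838.5056
V = 44151.5308 - 22838.5056
= 21313.0252


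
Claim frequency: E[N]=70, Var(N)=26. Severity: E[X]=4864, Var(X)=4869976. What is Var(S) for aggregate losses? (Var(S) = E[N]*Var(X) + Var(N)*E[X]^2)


Var(S) = E[N]*Var(X) + Var(N)*E[X]^2
= 70*4869976 + 26*4864^2
= 340898320 + 615120896
= 9.5602e+08


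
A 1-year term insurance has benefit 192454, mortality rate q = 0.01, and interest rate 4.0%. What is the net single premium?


NSP = benefit * q * v
v = 1/(1+i) = 0.961538
NSP = 192454 * 0.01 * 0.961538
= 1850.5192


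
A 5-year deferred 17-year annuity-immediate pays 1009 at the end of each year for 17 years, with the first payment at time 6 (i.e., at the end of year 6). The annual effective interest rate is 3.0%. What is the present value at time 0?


PV at time 5 of the 17-year annuity-immediate:
a_n = 1009 * (1-(1+0.03)^(-17))/0.03 = 13284.6135
Discount back 5 years to time 0:
PV = 13284.6135 * (1+0.03)^(-5)
= 13284.6135 * 0.862609
= 11459.4243


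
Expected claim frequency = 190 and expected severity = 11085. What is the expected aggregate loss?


E[S] = E[N] * E[X]
= 190 * 11085
= 2.1062e+06


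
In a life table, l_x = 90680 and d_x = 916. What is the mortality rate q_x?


q_x = d_x / l_x
= 916 / 90680
= 0.0101


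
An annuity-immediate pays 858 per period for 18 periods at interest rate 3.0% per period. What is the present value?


PV = PMT * (1 - (1+i)^(-n)) / i
= 858 * (1 - (1+0.03)^(-18)) / 0.03
= 858 * (1 - 0.587395) / 0.03
= 858 * 13.753513
= 11800.5142


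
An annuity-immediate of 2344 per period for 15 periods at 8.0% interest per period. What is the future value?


FV = PMT * ((1+i)^n - 1) / i
= 2344 * ((1.08)^15 - 1) / 0.08
= 2344 * (3.172169 - 1) / 0.08
= 63644.555


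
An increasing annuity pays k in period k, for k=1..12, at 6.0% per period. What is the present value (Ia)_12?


(Ia)_n = sum_{k=1}^{n} k * v^k, v = 1/(1+i)
v = 0.943396
Sum computed term by term:
(Ia)_12 = 48.7207


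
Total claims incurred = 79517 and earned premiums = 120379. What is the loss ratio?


Loss ratio = claims / premiums
= 79517 / 120379
= 0.6606


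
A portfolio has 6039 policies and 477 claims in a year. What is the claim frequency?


frequency = claims / policies
= 477 / 6039
= 0.079


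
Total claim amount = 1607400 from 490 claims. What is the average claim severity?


severity = total / number
= 1607400 / 490
= 3280.4082


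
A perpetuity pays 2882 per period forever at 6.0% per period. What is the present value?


PV = PMT / i
= 2882 / 0.06
= 48033.3333


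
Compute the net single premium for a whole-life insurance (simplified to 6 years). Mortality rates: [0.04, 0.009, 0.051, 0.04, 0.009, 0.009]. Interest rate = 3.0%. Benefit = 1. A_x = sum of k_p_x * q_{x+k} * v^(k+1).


v = 0.970874
Year 0: k_p_x=1.0, q=0.04, term=0.038835
Year 1: k_p_x=0.96, q=0.009, term=0.008144
Year 2: k_p_x=0.95136, q=0.051, term=0.044402
Year 3: k_p_x=0.902841, q=0.04, term=0.032086
Year 4: k_p_x=0.866727, q=0.009, term=0.006729
Year 5: k_p_x=0.858926, q=0.009, term=0.006474
A_x = 0.1367


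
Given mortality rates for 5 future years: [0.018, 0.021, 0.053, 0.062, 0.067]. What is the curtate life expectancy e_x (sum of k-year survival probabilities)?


e_x = sum_{k=1}^{n} k_p_x
k_p_x values:
  1_p_x = 0.982
  2_p_x = 0.961378
  3_p_x = 0.910425
  4_p_x = 0.853979
  5_p_x = 0.796762
e_x = 4.5045


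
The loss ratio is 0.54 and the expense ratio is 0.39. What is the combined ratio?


Combined ratio = loss ratio + expense ratio
= 0.54 + 0.39
= 0.93


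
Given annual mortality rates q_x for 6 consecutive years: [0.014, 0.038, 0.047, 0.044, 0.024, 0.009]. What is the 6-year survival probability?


p_k = 1 - q_k for each year
Survival = product of (1 - q_k)
= 0.986 * 0.962 * 0.953 * 0.956 * 0.976 * 0.991
= 0.8358


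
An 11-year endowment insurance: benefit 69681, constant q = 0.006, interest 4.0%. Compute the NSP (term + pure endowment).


Term component = 3563.0754
Pure endowment = 11_p_x * v^11 * benefit = 0.935945 * 0.649581 * 69681 = 42364.0889
NSP = 45927.1643


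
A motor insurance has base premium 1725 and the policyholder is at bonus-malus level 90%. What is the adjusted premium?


adjusted = base * BM_level / 100
= 1725 * 90 / 100
= 1725 * 0.9
= 1552.5


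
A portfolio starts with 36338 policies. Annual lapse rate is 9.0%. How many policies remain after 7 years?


remaining = initial * (1 - lapse)^years
= 36338 * (1 - 0.09)^7
= 36338 * 0.516761
= 18778.0619


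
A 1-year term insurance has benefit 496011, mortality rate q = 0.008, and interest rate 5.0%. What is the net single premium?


NSP = benefit * q * v
v = 1/(1+i) = 0.952381
NSP = 496011 * 0.008 * 0.952381
= 3779.1314


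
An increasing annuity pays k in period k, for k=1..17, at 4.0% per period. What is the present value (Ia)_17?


(Ia)_n = sum_{k=1}^{n} k * v^k, v = 1/(1+i)
v = 0.961538
Sum computed term by term:
(Ia)_17 = 98.1238


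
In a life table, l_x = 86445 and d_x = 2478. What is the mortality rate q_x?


q_x = d_x / l_x
= 2478 / 86445
= 0.0287


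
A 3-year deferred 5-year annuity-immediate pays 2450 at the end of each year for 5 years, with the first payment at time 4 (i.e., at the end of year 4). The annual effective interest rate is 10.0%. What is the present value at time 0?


PV at time 3 of the 5-year annuity-immediate:
a_n = 2450 * (1-(1+0.1)^(-5))/0.1 = 9287.4276
Discount back 3 years to time 0:
PV = 9287.4276 * (1+0.1)^(-3)
= 9287.4276 * 0.751315
= 6977.7818


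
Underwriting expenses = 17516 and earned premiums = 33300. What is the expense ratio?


Expense ratio = expenses / premiums
= 17516 / 33300
= 0.526


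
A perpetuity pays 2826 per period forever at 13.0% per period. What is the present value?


PV = PMT / i
= 2826 / 0.13
= 21738.4615


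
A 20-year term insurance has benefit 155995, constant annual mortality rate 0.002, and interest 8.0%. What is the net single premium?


NSP = benefit * sum_{k=0}^{n-1} k_p_x * q * v^(k+1)
With constant q=0.002, v=0.925926
Sum = 0.019363
NSP = 155995 * 0.019363
= 3020.4916


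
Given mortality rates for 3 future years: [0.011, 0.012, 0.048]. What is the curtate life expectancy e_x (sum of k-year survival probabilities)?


e_x = sum_{k=1}^{n} k_p_x
k_p_x values:
  1_p_x = 0.989
  2_p_x = 0.977132
  3_p_x = 0.93023
e_x = 2.8964


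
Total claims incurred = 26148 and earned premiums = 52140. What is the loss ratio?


Loss ratio = claims / premiums
= 26148 / 52140
= 0.5015


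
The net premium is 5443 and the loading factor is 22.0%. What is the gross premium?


Gross = net * (1 + loading)
= 5443 * (1 + 0.22)
= 5443 * 1.22
= 6640.46


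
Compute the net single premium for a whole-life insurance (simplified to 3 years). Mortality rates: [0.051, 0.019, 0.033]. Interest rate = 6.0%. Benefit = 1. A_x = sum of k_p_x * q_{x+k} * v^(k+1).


v = 0.943396
Year 0: k_p_x=1.0, q=0.051, term=0.048113
Year 1: k_p_x=0.949, q=0.019, term=0.016048
Year 2: k_p_x=0.930969, q=0.033, term=0.025795
A_x = 0.09


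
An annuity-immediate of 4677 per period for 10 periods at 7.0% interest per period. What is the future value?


FV = PMT * ((1+i)^n - 1) / i
= 4677 * ((1.07)^10 - 1) / 0.07
= 4677 * (1.967151 - 1) / 0.07
= 64619.5271


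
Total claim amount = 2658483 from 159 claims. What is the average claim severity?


severity = total / number
= 2658483 / 159
= 16720.0189


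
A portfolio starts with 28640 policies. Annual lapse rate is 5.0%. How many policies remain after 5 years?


remaining = initial * (1 - lapse)^years
= 28640 * (1 - 0.05)^5
= 28640 * 0.773781
= 22161.086


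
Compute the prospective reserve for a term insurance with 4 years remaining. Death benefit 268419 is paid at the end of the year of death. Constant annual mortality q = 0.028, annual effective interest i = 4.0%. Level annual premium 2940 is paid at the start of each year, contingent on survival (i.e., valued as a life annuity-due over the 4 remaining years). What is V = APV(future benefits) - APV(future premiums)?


v = 1/(1+i) = 0.961538
APV(future benefits) per unit = sum_{k=0}^{3} k_p_x * q * v^(k+1) = 0.097583
APV(future benefits) = 268419 * 0.097583 = 26193.1453
Life annuity-due factor ä_{x:4} = sum_{k=0}^{3} k_p_x * v^k = 3.624513
APV(future premiums) = 2940 * 3.624513 = 10656.0693
V = 26193.1453 - 10656.0693
= 15537.076


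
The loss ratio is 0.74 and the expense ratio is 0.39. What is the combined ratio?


Combined ratio = loss ratio + expense ratio
= 0.74 + 0.39
= 1.13


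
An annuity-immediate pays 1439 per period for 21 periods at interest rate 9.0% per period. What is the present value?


PV = PMT * (1 - (1+i)^(-n)) / i
= 1439 * (1 - (1+0.09)^(-21)) / 0.09
= 1439 * (1 - 0.163698) / 0.09
= 1439 * 9.292244
= 13371.5387


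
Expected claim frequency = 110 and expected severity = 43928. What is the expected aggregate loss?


E[S] = E[N] * E[X]
= 110 * 43928
= 4.8321e+06


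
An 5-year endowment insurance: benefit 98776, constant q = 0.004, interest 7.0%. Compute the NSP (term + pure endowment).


Term component = 1607.9661
Pure endowment = 5_p_x * v^5 * benefit = 0.980159 * 0.712986 * 98776 = 69028.6276
NSP = 70636.5936


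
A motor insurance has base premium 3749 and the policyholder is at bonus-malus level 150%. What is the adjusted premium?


adjusted = base * BM_level / 100
= 3749 * 150 / 100
= 3749 * 1.5
= 5623.5


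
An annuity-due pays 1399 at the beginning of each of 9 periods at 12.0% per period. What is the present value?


PV_due = PMT * (1-(1+i)^(-n))/i * (1+i)
PV_immediate = 7454.2215
PV_due = 7454.2215 * 1.12
= 8348.728


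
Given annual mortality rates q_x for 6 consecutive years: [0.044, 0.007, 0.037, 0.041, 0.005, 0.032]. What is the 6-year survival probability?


p_k = 1 - q_k for each year
Survival = product of (1 - q_k)
= 0.956 * 0.993 * 0.963 * 0.959 * 0.995 * 0.968
= 0.8444


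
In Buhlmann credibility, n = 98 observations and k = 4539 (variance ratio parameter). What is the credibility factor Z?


Z = n / (n + k)
= 98 / (98 + 4539)
= 98 / 4637
= 0.0211


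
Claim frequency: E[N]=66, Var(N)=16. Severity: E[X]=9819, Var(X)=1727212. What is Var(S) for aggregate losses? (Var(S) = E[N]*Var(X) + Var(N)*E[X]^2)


Var(S) = E[N]*Var(X) + Var(N)*E[X]^2
= 66*1727212 + 16*9819^2
= 113995992 + 1542604176
= 1.6566e+09


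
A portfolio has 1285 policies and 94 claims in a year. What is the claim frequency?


frequency = claims / policies
= 94 / 1285
= 0.0732


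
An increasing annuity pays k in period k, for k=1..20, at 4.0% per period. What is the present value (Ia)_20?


(Ia)_n = sum_{k=1}^{n} k * v^k, v = 1/(1+i)
v = 0.961538
Sum computed term by term:
(Ia)_20 = 125.155


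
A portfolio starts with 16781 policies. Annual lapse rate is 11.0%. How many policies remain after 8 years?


remaining = initial * (1 - lapse)^years
= 16781 * (1 - 0.11)^8
= 16781 * 0.393659
= 6605.9897


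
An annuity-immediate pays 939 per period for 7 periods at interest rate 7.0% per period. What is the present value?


PV = PMT * (1 - (1+i)^(-n)) / i
= 939 * (1 - (1+0.07)^(-7)) / 0.07
= 939 * (1 - 0.62275) / 0.07
= 939 * 5.389289
= 5060.5427


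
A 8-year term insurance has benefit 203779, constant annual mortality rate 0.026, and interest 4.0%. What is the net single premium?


NSP = benefit * sum_{k=0}^{n-1} k_p_x * q * v^(k+1)
With constant q=0.026, v=0.961538
Sum = 0.16079
NSP = 203779 * 0.16079
= 32765.6186


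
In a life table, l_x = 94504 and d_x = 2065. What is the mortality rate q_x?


q_x = d_x / l_x
= 2065 / 94504
= 0.0219


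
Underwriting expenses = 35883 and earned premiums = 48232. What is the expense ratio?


Expense ratio = expenses / premiums
= 35883 / 48232
= 0.744


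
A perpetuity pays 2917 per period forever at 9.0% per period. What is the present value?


PV = PMT / i
= 2917 / 0.09
= 32411.1111


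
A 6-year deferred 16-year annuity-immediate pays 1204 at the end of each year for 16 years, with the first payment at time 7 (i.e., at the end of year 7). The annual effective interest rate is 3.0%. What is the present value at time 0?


PV at time 6 of the 16-year annuity-immediate:
a_n = 1204 * (1-(1+0.03)^(-16))/0.03 = 15123.5668
Discount back 6 years to time 0:
PV = 15123.5668 * (1+0.03)^(-6)
= 15123.5668 * 0.837484
= 12665.7491


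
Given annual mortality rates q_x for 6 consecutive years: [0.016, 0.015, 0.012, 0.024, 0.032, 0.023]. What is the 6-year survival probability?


p_k = 1 - q_k for each year
Survival = product of (1 - q_k)
= 0.984 * 0.985 * 0.988 * 0.976 * 0.968 * 0.977
= 0.8839


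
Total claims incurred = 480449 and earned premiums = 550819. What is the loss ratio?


Loss ratio = claims / premiums
= 480449 / 550819
= 0.8722


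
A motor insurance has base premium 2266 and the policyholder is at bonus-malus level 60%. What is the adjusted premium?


adjusted = base * BM_level / 100
= 2266 * 60 / 100
= 2266 * 0.6
= 1359.6


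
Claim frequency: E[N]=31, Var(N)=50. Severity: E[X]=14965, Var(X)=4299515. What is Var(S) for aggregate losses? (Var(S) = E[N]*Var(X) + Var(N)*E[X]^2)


Var(S) = E[N]*Var(X) + Var(N)*E[X]^2
= 31*4299515 + 50*14965^2
= 133284965 + 11197561250
= 1.1331e+10


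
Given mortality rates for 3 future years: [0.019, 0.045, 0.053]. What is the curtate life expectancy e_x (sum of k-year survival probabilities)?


e_x = sum_{k=1}^{n} k_p_x
k_p_x values:
  1_p_x = 0.981
  2_p_x = 0.936855
  3_p_x = 0.887202
e_x = 2.8051


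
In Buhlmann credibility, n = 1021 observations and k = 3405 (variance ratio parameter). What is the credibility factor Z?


Z = n / (n + k)
= 1021 / (1021 + 3405)
= 1021 / 4426
= 0.2307


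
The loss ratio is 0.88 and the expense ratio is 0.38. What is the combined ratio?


Combined ratio = loss ratio + expense ratio
= 0.88 + 0.38
= 1.26


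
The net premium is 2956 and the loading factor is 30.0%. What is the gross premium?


Gross = net * (1 + loading)
= 2956 * (1 + 0.3)
= 2956 * 1.3
= 3842.8


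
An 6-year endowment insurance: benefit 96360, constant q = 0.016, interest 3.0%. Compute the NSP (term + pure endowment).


Term component = 8036.1251
Pure endowment = 6_p_x * v^6 * benefit = 0.907759 * 0.837484 * 96360 = 73256.1404
NSP = 81292.2655


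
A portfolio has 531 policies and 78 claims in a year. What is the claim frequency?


frequency = claims / policies
= 78 / 531
= 0.1469


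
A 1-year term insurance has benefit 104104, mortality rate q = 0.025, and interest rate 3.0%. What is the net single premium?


NSP = benefit * q * v
v = 1/(1+i) = 0.970874
NSP = 104104 * 0.025 * 0.970874
= 2526.7961


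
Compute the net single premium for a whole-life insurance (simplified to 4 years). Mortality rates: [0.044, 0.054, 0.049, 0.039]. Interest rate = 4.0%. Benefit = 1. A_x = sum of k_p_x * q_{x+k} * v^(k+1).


v = 0.961538
Year 0: k_p_x=1.0, q=0.044, term=0.042308
Year 1: k_p_x=0.956, q=0.054, term=0.047729
Year 2: k_p_x=0.904376, q=0.049, term=0.039395
Year 3: k_p_x=0.860062, q=0.039, term=0.028672
A_x = 0.1581


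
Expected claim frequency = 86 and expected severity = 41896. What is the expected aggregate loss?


E[S] = E[N] * E[X]
= 86 * 41896
= 3.6031e+06


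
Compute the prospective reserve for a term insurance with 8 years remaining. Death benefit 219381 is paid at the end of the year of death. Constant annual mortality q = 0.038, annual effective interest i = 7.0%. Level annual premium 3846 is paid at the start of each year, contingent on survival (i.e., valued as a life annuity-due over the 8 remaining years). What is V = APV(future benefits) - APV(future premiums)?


v = 1/(1+i) = 0.934579
APV(future benefits) per unit = sum_{k=0}^{7} k_p_x * q * v^(k+1) = 0.201645
APV(future benefits) = 219381 * 0.201645 = 44237.0474
Life annuity-due factor ä_{x:8} = sum_{k=0}^{7} k_p_x * v^k = 5.677894
APV(future premiums) = 3846 * 5.677894 = 21837.1814
V = 44237.0474 - 21837.1814
= 22399.866


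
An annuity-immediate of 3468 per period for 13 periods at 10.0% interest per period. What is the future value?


FV = PMT * ((1+i)^n - 1) / i
= 3468 * ((1.1)^13 - 1) / 0.1
= 3468 * (3.452271 - 1) / 0.1
= 85044.7657


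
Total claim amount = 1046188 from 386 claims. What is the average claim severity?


severity = total / number
= 1046188 / 386
= 2710.3316
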